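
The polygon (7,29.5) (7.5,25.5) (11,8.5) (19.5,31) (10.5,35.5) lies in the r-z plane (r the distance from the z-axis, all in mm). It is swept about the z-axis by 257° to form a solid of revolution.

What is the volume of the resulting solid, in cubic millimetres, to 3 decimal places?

Volume = 9561.396 mm³

Profile (r,z), 5 vertices: (7,29.5) (7.5,25.5) (11,8.5) (19.5,31) (10.5,35.5)
edge 0: (7,29.5)→(7.5,25.5)  cross = 7·25.5 − 7.5·29.5 = -42.7500; (r_i+r_j)·cross = 14.5·-42.7500 = -619.8750
edge 1: (7.5,25.5)→(11,8.5)  cross = 7.5·8.5 − 11·25.5 = -216.7500; (r_i+r_j)·cross = 18.5·-216.7500 = -4009.8750
edge 2: (11,8.5)→(19.5,31)  cross = 11·31 − 19.5·8.5 = 175.2500; (r_i+r_j)·cross = 30.5·175.2500 = 5345.1250
edge 3: (19.5,31)→(10.5,35.5)  cross = 19.5·35.5 − 10.5·31 = 366.7500; (r_i+r_j)·cross = 30·366.7500 = 11002.5000
edge 4: (10.5,35.5)→(7,29.5)  cross = 10.5·29.5 − 7·35.5 = 61.2500; (r_i+r_j)·cross = 17.5·61.2500 = 1071.8750
Σcross = 343.7500 → A = |Σcross|/2 = 171.8750 mm²
Σ(r_i+r_j)·cross = 12789.7500 → first moment M = |Σ|/6 = 2131.6250
R_c = M/A = 2131.6250/171.8750 = 12.4022 mm
θ = 257° = 4.485496 rad
V = θ·R_c·A = 4.485496·12.4022·171.8750 = 9561.396 mm³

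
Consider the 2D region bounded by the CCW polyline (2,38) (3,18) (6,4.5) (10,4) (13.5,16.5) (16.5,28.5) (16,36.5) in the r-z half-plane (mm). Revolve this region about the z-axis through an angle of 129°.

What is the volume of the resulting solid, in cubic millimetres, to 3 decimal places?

Profile (r,z), 7 vertices: (2,38) (3,18) (6,4.5) (10,4) (13.5,16.5) (16.5,28.5) (16,36.5)
edge 0: (2,38)→(3,18)  cross = 2·18 − 3·38 = -78.0000; (r_i+r_j)·cross = 5·-78.0000 = -390.0000
edge 1: (3,18)→(6,4.5)  cross = 3·4.5 − 6·18 = -94.5000; (r_i+r_j)·cross = 9·-94.5000 = -850.5000
edge 2: (6,4.5)→(10,4)  cross = 6·4 − 10·4.5 = -21.0000; (r_i+r_j)·cross = 16·-21.0000 = -336.0000
edge 3: (10,4)→(13.5,16.5)  cross = 10·16.5 − 13.5·4 = 111.0000; (r_i+r_j)·cross = 23.5·111.0000 = 2608.5000
edge 4: (13.5,16.5)→(16.5,28.5)  cross = 13.5·28.5 − 16.5·16.5 = 112.5000; (r_i+r_j)·cross = 30·112.5000 = 3375.0000
edge 5: (16.5,28.5)→(16,36.5)  cross = 16.5·36.5 − 16·28.5 = 146.2500; (r_i+r_j)·cross = 32.5·146.2500 = 4753.1250
edge 6: (16,36.5)→(2,38)  cross = 16·38 − 2·36.5 = 535.0000; (r_i+r_j)·cross = 18·535.0000 = 9630.0000
Σcross = 711.2500 → A = |Σcross|/2 = 355.6250 mm²
Σ(r_i+r_j)·cross = 18790.1250 → first moment M = |Σ|/6 = 3131.6875
R_c = M/A = 3131.6875/355.6250 = 8.8062 mm
θ = 129° = 2.251475 rad
V = θ·R_c·A = 2.251475·8.8062·355.6250 = 7050.915 mm³

Volume = 7050.915 mm³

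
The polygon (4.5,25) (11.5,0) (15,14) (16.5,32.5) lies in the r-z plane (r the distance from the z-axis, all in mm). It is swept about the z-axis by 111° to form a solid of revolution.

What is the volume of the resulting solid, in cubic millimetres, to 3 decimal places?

Volume = 4306.491 mm³

Profile (r,z), 4 vertices: (4.5,25) (11.5,0) (15,14) (16.5,32.5)
edge 0: (4.5,25)→(11.5,0)  cross = 4.5·0 − 11.5·25 = -287.5000; (r_i+r_j)·cross = 16·-287.5000 = -4600.0000
edge 1: (11.5,0)→(15,14)  cross = 11.5·14 − 15·0 = 161.0000; (r_i+r_j)·cross = 26.5·161.0000 = 4266.5000
edge 2: (15,14)→(16.5,32.5)  cross = 15·32.5 − 16.5·14 = 256.5000; (r_i+r_j)·cross = 31.5·256.5000 = 8079.7500
edge 3: (16.5,32.5)→(4.5,25)  cross = 16.5·25 − 4.5·32.5 = 266.2500; (r_i+r_j)·cross = 21·266.2500 = 5591.2500
Σcross = 396.2500 → A = |Σcross|/2 = 198.1250 mm²
Σ(r_i+r_j)·cross = 13337.5000 → first moment M = |Σ|/6 = 2222.9167
R_c = M/A = 2222.9167/198.1250 = 11.2198 mm
θ = 111° = 1.937315 rad
V = θ·R_c·A = 1.937315·11.2198·198.1250 = 4306.491 mm³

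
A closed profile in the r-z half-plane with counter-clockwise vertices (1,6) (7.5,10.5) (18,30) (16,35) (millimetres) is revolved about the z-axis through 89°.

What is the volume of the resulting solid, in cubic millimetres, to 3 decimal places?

Profile (r,z), 4 vertices: (1,6) (7.5,10.5) (18,30) (16,35)
edge 0: (1,6)→(7.5,10.5)  cross = 1·10.5 − 7.5·6 = -34.5000; (r_i+r_j)·cross = 8.5·-34.5000 = -293.2500
edge 1: (7.5,10.5)→(18,30)  cross = 7.5·30 − 18·10.5 = 36.0000; (r_i+r_j)·cross = 25.5·36.0000 = 918.0000
edge 2: (18,30)→(16,35)  cross = 18·35 − 16·30 = 150.0000; (r_i+r_j)·cross = 34·150.0000 = 5100.0000
edge 3: (16,35)→(1,6)  cross = 16·6 − 1·35 = 61.0000; (r_i+r_j)·cross = 17·61.0000 = 1037.0000
Σcross = 212.5000 → A = |Σcross|/2 = 106.2500 mm²
Σ(r_i+r_j)·cross = 6761.7500 → first moment M = |Σ|/6 = 1126.9583
R_c = M/A = 1126.9583/106.2500 = 10.6067 mm
θ = 89° = 1.553343 rad
V = θ·R_c·A = 1.553343·10.6067·106.2500 = 1750.553 mm³

Volume = 1750.553 mm³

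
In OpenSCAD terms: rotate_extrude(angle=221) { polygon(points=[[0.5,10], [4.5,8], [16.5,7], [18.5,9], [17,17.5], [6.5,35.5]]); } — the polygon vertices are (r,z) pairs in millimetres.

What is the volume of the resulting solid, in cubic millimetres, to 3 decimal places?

Profile (r,z), 6 vertices: (0.5,10) (4.5,8) (16.5,7) (18.5,9) (17,17.5) (6.5,35.5)
edge 0: (0.5,10)→(4.5,8)  cross = 0.5·8 − 4.5·10 = -41.0000; (r_i+r_j)·cross = 5·-41.0000 = -205.0000
edge 1: (4.5,8)→(16.5,7)  cross = 4.5·7 − 16.5·8 = -100.5000; (r_i+r_j)·cross = 21·-100.5000 = -2110.5000
edge 2: (16.5,7)→(18.5,9)  cross = 16.5·9 − 18.5·7 = 19.0000; (r_i+r_j)·cross = 35·19.0000 = 665.0000
edge 3: (18.5,9)→(17,17.5)  cross = 18.5·17.5 − 17·9 = 170.7500; (r_i+r_j)·cross = 35.5·170.7500 = 6061.6250
edge 4: (17,17.5)→(6.5,35.5)  cross = 17·35.5 − 6.5·17.5 = 489.7500; (r_i+r_j)·cross = 23.5·489.7500 = 11509.1250
edge 5: (6.5,35.5)→(0.5,10)  cross = 6.5·10 − 0.5·35.5 = 47.2500; (r_i+r_j)·cross = 7·47.2500 = 330.7500
Σcross = 585.2500 → A = |Σcross|/2 = 292.6250 mm²
Σ(r_i+r_j)·cross = 16251.0000 → first moment M = |Σ|/6 = 2708.5000
R_c = M/A = 2708.5000/292.6250 = 9.2559 mm
θ = 221° = 3.857178 rad
V = θ·R_c·A = 3.857178·9.2559·292.6250 = 10447.166 mm³

Volume = 10447.166 mm³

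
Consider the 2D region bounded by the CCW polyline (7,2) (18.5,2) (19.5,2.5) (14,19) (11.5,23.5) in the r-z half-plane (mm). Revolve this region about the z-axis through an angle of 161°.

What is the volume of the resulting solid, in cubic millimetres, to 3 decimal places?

Volume = 5211.694 mm³

Profile (r,z), 5 vertices: (7,2) (18.5,2) (19.5,2.5) (14,19) (11.5,23.5)
edge 0: (7,2)→(18.5,2)  cross = 7·2 − 18.5·2 = -23.0000; (r_i+r_j)·cross = 25.5·-23.0000 = -586.5000
edge 1: (18.5,2)→(19.5,2.5)  cross = 18.5·2.5 − 19.5·2 = 7.2500; (r_i+r_j)·cross = 38·7.2500 = 275.5000
edge 2: (19.5,2.5)→(14,19)  cross = 19.5·19 − 14·2.5 = 335.5000; (r_i+r_j)·cross = 33.5·335.5000 = 11239.2500
edge 3: (14,19)→(11.5,23.5)  cross = 14·23.5 − 11.5·19 = 110.5000; (r_i+r_j)·cross = 25.5·110.5000 = 2817.7500
edge 4: (11.5,23.5)→(7,2)  cross = 11.5·2 − 7·23.5 = -141.5000; (r_i+r_j)·cross = 18.5·-141.5000 = -2617.7500
Σcross = 288.7500 → A = |Σcross|/2 = 144.3750 mm²
Σ(r_i+r_j)·cross = 11128.2500 → first moment M = |Σ|/6 = 1854.7083
R_c = M/A = 1854.7083/144.3750 = 12.8465 mm
θ = 161° = 2.809980 rad
V = θ·R_c·A = 2.809980·12.8465·144.3750 = 5211.694 mm³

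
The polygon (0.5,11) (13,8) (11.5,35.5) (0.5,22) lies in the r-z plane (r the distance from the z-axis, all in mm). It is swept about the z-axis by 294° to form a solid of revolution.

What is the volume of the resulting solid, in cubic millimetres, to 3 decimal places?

Profile (r,z), 4 vertices: (0.5,11) (13,8) (11.5,35.5) (0.5,22)
edge 0: (0.5,11)→(13,8)  cross = 0.5·8 − 13·11 = -139.0000; (r_i+r_j)·cross = 13.5·-139.0000 = -1876.5000
edge 1: (13,8)→(11.5,35.5)  cross = 13·35.5 − 11.5·8 = 369.5000; (r_i+r_j)·cross = 24.5·369.5000 = 9052.7500
edge 2: (11.5,35.5)→(0.5,22)  cross = 11.5·22 − 0.5·35.5 = 235.2500; (r_i+r_j)·cross = 12·235.2500 = 2823.0000
edge 3: (0.5,22)→(0.5,11)  cross = 0.5·11 − 0.5·22 = -5.5000; (r_i+r_j)·cross = 1·-5.5000 = -5.5000
Σcross = 460.2500 → A = |Σcross|/2 = 230.1250 mm²
Σ(r_i+r_j)·cross = 9993.7500 → first moment M = |Σ|/6 = 1665.6250
R_c = M/A = 1665.6250/230.1250 = 7.2379 mm
θ = 294° = 5.131268 rad
V = θ·R_c·A = 5.131268·7.2379·230.1250 = 8546.768 mm³

Volume = 8546.768 mm³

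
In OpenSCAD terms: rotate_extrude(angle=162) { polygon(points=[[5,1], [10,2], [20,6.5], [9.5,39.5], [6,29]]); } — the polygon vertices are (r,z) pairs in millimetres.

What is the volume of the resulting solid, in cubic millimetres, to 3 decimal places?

Volume = 10037.919 mm³

Profile (r,z), 5 vertices: (5,1) (10,2) (20,6.5) (9.5,39.5) (6,29)
edge 0: (5,1)→(10,2)  cross = 5·2 − 10·1 = 0.0000; (r_i+r_j)·cross = 15·0.0000 = 0.0000
edge 1: (10,2)→(20,6.5)  cross = 10·6.5 − 20·2 = 25.0000; (r_i+r_j)·cross = 30·25.0000 = 750.0000
edge 2: (20,6.5)→(9.5,39.5)  cross = 20·39.5 − 9.5·6.5 = 728.2500; (r_i+r_j)·cross = 29.5·728.2500 = 21483.3750
edge 3: (9.5,39.5)→(6,29)  cross = 9.5·29 − 6·39.5 = 38.5000; (r_i+r_j)·cross = 15.5·38.5000 = 596.7500
edge 4: (6,29)→(5,1)  cross = 6·1 − 5·29 = -139.0000; (r_i+r_j)·cross = 11·-139.0000 = -1529.0000
Σcross = 652.7500 → A = |Σcross|/2 = 326.3750 mm²
Σ(r_i+r_j)·cross = 21301.1250 → first moment M = |Σ|/6 = 3550.1875
R_c = M/A = 3550.1875/326.3750 = 10.8776 mm
θ = 162° = 2.827433 rad
V = θ·R_c·A = 2.827433·10.8776·326.3750 = 10037.919 mm³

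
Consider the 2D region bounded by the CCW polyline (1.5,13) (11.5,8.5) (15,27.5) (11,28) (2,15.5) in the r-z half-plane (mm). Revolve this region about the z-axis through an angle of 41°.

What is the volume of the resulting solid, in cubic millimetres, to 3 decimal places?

Volume = 927.547 mm³

Profile (r,z), 5 vertices: (1.5,13) (11.5,8.5) (15,27.5) (11,28) (2,15.5)
edge 0: (1.5,13)→(11.5,8.5)  cross = 1.5·8.5 − 11.5·13 = -136.7500; (r_i+r_j)·cross = 13·-136.7500 = -1777.7500
edge 1: (11.5,8.5)→(15,27.5)  cross = 11.5·27.5 − 15·8.5 = 188.7500; (r_i+r_j)·cross = 26.5·188.7500 = 5001.8750
edge 2: (15,27.5)→(11,28)  cross = 15·28 − 11·27.5 = 117.5000; (r_i+r_j)·cross = 26·117.5000 = 3055.0000
edge 3: (11,28)→(2,15.5)  cross = 11·15.5 − 2·28 = 114.5000; (r_i+r_j)·cross = 13·114.5000 = 1488.5000
edge 4: (2,15.5)→(1.5,13)  cross = 2·13 − 1.5·15.5 = 2.7500; (r_i+r_j)·cross = 3.5·2.7500 = 9.6250
Σcross = 286.7500 → A = |Σcross|/2 = 143.3750 mm²
Σ(r_i+r_j)·cross = 7777.2500 → first moment M = |Σ|/6 = 1296.2083
R_c = M/A = 1296.2083/143.3750 = 9.0407 mm
θ = 41° = 0.715585 rad
V = θ·R_c·A = 0.715585·9.0407·143.3750 = 927.547 mm³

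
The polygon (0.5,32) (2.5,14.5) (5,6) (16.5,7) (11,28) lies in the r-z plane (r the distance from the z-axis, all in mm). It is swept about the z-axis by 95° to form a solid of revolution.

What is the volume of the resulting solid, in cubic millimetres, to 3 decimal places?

Volume = 3440.204 mm³

Profile (r,z), 5 vertices: (0.5,32) (2.5,14.5) (5,6) (16.5,7) (11,28)
edge 0: (0.5,32)→(2.5,14.5)  cross = 0.5·14.5 − 2.5·32 = -72.7500; (r_i+r_j)·cross = 3·-72.7500 = -218.2500
edge 1: (2.5,14.5)→(5,6)  cross = 2.5·6 − 5·14.5 = -57.5000; (r_i+r_j)·cross = 7.5·-57.5000 = -431.2500
edge 2: (5,6)→(16.5,7)  cross = 5·7 − 16.5·6 = -64.0000; (r_i+r_j)·cross = 21.5·-64.0000 = -1376.0000
edge 3: (16.5,7)→(11,28)  cross = 16.5·28 − 11·7 = 385.0000; (r_i+r_j)·cross = 27.5·385.0000 = 10587.5000
edge 4: (11,28)→(0.5,32)  cross = 11·32 − 0.5·28 = 338.0000; (r_i+r_j)·cross = 11.5·338.0000 = 3887.0000
Σcross = 528.7500 → A = |Σcross|/2 = 264.3750 mm²
Σ(r_i+r_j)·cross = 12449.0000 → first moment M = |Σ|/6 = 2074.8333
R_c = M/A = 2074.8333/264.3750 = 7.8481 mm
θ = 95° = 1.658063 rad
V = θ·R_c·A = 1.658063·7.8481·264.3750 = 3440.204 mm³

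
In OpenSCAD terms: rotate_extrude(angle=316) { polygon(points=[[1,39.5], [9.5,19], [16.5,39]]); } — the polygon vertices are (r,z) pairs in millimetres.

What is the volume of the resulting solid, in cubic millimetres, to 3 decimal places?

Profile (r,z), 3 vertices: (1,39.5) (9.5,19) (16.5,39)
edge 0: (1,39.5)→(9.5,19)  cross = 1·19 − 9.5·39.5 = -356.2500; (r_i+r_j)·cross = 10.5·-356.2500 = -3740.6250
edge 1: (9.5,19)→(16.5,39)  cross = 9.5·39 − 16.5·19 = 57.0000; (r_i+r_j)·cross = 26·57.0000 = 1482.0000
edge 2: (16.5,39)→(1,39.5)  cross = 16.5·39.5 − 1·39 = 612.7500; (r_i+r_j)·cross = 17.5·612.7500 = 10723.1250
Σcross = 313.5000 → A = |Σcross|/2 = 156.7500 mm²
Σ(r_i+r_j)·cross = 8464.5000 → first moment M = |Σ|/6 = 1410.7500
R_c = M/A = 1410.7500/156.7500 = 9.0000 mm
θ = 316° = 5.515240 rad
V = θ·R_c·A = 5.515240·9.0000·156.7500 = 7780.625 mm³

Volume = 7780.625 mm³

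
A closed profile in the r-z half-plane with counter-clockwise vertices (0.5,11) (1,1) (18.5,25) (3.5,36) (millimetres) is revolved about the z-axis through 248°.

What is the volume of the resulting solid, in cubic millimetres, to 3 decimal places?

Profile (r,z), 4 vertices: (0.5,11) (1,1) (18.5,25) (3.5,36)
edge 0: (0.5,11)→(1,1)  cross = 0.5·1 − 1·11 = -10.5000; (r_i+r_j)·cross = 1.5·-10.5000 = -15.7500
edge 1: (1,1)→(18.5,25)  cross = 1·25 − 18.5·1 = 6.5000; (r_i+r_j)·cross = 19.5·6.5000 = 126.7500
edge 2: (18.5,25)→(3.5,36)  cross = 18.5·36 − 3.5·25 = 578.5000; (r_i+r_j)·cross = 22·578.5000 = 12727.0000
edge 3: (3.5,36)→(0.5,11)  cross = 3.5·11 − 0.5·36 = 20.5000; (r_i+r_j)·cross = 4·20.5000 = 82.0000
Σcross = 595.0000 → A = |Σcross|/2 = 297.5000 mm²
Σ(r_i+r_j)·cross = 12920.0000 → first moment M = |Σ|/6 = 2153.3333
R_c = M/A = 2153.3333/297.5000 = 7.2381 mm
θ = 248° = 4.328417 rad
V = θ·R_c·A = 4.328417·7.2381·297.5000 = 9320.524 mm³

Volume = 9320.524 mm³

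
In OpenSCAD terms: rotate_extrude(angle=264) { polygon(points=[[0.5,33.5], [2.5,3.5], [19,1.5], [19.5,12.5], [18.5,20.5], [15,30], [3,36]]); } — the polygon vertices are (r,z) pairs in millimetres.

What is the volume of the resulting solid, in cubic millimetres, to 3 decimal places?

Profile (r,z), 7 vertices: (0.5,33.5) (2.5,3.5) (19,1.5) (19.5,12.5) (18.5,20.5) (15,30) (3,36)
edge 0: (0.5,33.5)→(2.5,3.5)  cross = 0.5·3.5 − 2.5·33.5 = -82.0000; (r_i+r_j)·cross = 3·-82.0000 = -246.0000
edge 1: (2.5,3.5)→(19,1.5)  cross = 2.5·1.5 − 19·3.5 = -62.7500; (r_i+r_j)·cross = 21.5·-62.7500 = -1349.1250
edge 2: (19,1.5)→(19.5,12.5)  cross = 19·12.5 − 19.5·1.5 = 208.2500; (r_i+r_j)·cross = 38.5·208.2500 = 8017.6250
edge 3: (19.5,12.5)→(18.5,20.5)  cross = 19.5·20.5 − 18.5·12.5 = 168.5000; (r_i+r_j)·cross = 38·168.5000 = 6403.0000
edge 4: (18.5,20.5)→(15,30)  cross = 18.5·30 − 15·20.5 = 247.5000; (r_i+r_j)·cross = 33.5·247.5000 = 8291.2500
edge 5: (15,30)→(3,36)  cross = 15·36 − 3·30 = 450.0000; (r_i+r_j)·cross = 18·450.0000 = 8100.0000
edge 6: (3,36)→(0.5,33.5)  cross = 3·33.5 − 0.5·36 = 82.5000; (r_i+r_j)·cross = 3.5·82.5000 = 288.7500
Σcross = 1012.0000 → A = |Σcross|/2 = 506.0000 mm²
Σ(r_i+r_j)·cross = 29505.5000 → first moment M = |Σ|/6 = 4917.5833
R_c = M/A = 4917.5833/506.0000 = 9.7185 mm
θ = 264° = 4.607669 rad
V = θ·R_c·A = 4.607669·9.7185·506.0000 = 22658.597 mm³

Volume = 22658.597 mm³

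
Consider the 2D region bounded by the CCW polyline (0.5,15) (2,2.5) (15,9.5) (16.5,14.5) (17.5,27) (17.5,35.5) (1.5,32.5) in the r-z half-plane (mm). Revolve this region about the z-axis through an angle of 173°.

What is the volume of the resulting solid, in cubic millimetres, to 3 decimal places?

Volume = 11604.636 mm³

Profile (r,z), 7 vertices: (0.5,15) (2,2.5) (15,9.5) (16.5,14.5) (17.5,27) (17.5,35.5) (1.5,32.5)
edge 0: (0.5,15)→(2,2.5)  cross = 0.5·2.5 − 2·15 = -28.7500; (r_i+r_j)·cross = 2.5·-28.7500 = -71.8750
edge 1: (2,2.5)→(15,9.5)  cross = 2·9.5 − 15·2.5 = -18.5000; (r_i+r_j)·cross = 17·-18.5000 = -314.5000
edge 2: (15,9.5)→(16.5,14.5)  cross = 15·14.5 − 16.5·9.5 = 60.7500; (r_i+r_j)·cross = 31.5·60.7500 = 1913.6250
edge 3: (16.5,14.5)→(17.5,27)  cross = 16.5·27 − 17.5·14.5 = 191.7500; (r_i+r_j)·cross = 34·191.7500 = 6519.5000
edge 4: (17.5,27)→(17.5,35.5)  cross = 17.5·35.5 − 17.5·27 = 148.7500; (r_i+r_j)·cross = 35·148.7500 = 5206.2500
edge 5: (17.5,35.5)→(1.5,32.5)  cross = 17.5·32.5 − 1.5·35.5 = 515.5000; (r_i+r_j)·cross = 19·515.5000 = 9794.5000
edge 6: (1.5,32.5)→(0.5,15)  cross = 1.5·15 − 0.5·32.5 = 6.2500; (r_i+r_j)·cross = 2·6.2500 = 12.5000
Σcross = 875.7500 → A = |Σcross|/2 = 437.8750 mm²
Σ(r_i+r_j)·cross = 23060.0000 → first moment M = |Σ|/6 = 3843.3333
R_c = M/A = 3843.3333/437.8750 = 8.7772 mm
θ = 173° = 3.019420 rad
V = θ·R_c·A = 3.019420·8.7772·437.8750 = 11604.636 mm³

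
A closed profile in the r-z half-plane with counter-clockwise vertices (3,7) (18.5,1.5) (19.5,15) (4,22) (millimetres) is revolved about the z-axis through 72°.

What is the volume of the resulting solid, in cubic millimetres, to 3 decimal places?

Volume = 3173.323 mm³

Profile (r,z), 4 vertices: (3,7) (18.5,1.5) (19.5,15) (4,22)
edge 0: (3,7)→(18.5,1.5)  cross = 3·1.5 − 18.5·7 = -125.0000; (r_i+r_j)·cross = 21.5·-125.0000 = -2687.5000
edge 1: (18.5,1.5)→(19.5,15)  cross = 18.5·15 − 19.5·1.5 = 248.2500; (r_i+r_j)·cross = 38·248.2500 = 9433.5000
edge 2: (19.5,15)→(4,22)  cross = 19.5·22 − 4·15 = 369.0000; (r_i+r_j)·cross = 23.5·369.0000 = 8671.5000
edge 3: (4,22)→(3,7)  cross = 4·7 − 3·22 = -38.0000; (r_i+r_j)·cross = 7·-38.0000 = -266.0000
Σcross = 454.2500 → A = |Σcross|/2 = 227.1250 mm²
Σ(r_i+r_j)·cross = 15151.5000 → first moment M = |Σ|/6 = 2525.2500
R_c = M/A = 2525.2500/227.1250 = 11.1183 mm
θ = 72° = 1.256637 rad
V = θ·R_c·A = 1.256637·11.1183·227.1250 = 3173.323 mm³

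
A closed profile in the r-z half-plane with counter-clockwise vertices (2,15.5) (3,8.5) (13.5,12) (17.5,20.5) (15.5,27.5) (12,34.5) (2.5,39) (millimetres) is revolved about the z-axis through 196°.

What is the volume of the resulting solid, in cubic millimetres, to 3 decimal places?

Profile (r,z), 7 vertices: (2,15.5) (3,8.5) (13.5,12) (17.5,20.5) (15.5,27.5) (12,34.5) (2.5,39)
edge 0: (2,15.5)→(3,8.5)  cross = 2·8.5 − 3·15.5 = -29.5000; (r_i+r_j)·cross = 5·-29.5000 = -147.5000
edge 1: (3,8.5)→(13.5,12)  cross = 3·12 − 13.5·8.5 = -78.7500; (r_i+r_j)·cross = 16.5·-78.7500 = -1299.3750
edge 2: (13.5,12)→(17.5,20.5)  cross = 13.5·20.5 − 17.5·12 = 66.7500; (r_i+r_j)·cross = 31·66.7500 = 2069.2500
edge 3: (17.5,20.5)→(15.5,27.5)  cross = 17.5·27.5 − 15.5·20.5 = 163.5000; (r_i+r_j)·cross = 33·163.5000 = 5395.5000
edge 4: (15.5,27.5)→(12,34.5)  cross = 15.5·34.5 − 12·27.5 = 204.7500; (r_i+r_j)·cross = 27.5·204.7500 = 5630.6250
edge 5: (12,34.5)→(2.5,39)  cross = 12·39 − 2.5·34.5 = 381.7500; (r_i+r_j)·cross = 14.5·381.7500 = 5535.3750
edge 6: (2.5,39)→(2,15.5)  cross = 2.5·15.5 − 2·39 = -39.2500; (r_i+r_j)·cross = 4.5·-39.2500 = -176.6250
Σcross = 669.2500 → A = |Σcross|/2 = 334.6250 mm²
Σ(r_i+r_j)·cross = 17007.2500 → first moment M = |Σ|/6 = 2834.5417
R_c = M/A = 2834.5417/334.6250 = 8.4708 mm
θ = 196° = 3.420845 rad
V = θ·R_c·A = 3.420845·8.4708·334.6250 = 9696.529 mm³

Volume = 9696.529 mm³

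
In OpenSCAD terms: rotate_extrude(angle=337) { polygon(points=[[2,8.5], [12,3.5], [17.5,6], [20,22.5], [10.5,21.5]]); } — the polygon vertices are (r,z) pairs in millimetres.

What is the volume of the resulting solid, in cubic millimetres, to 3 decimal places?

Profile (r,z), 5 vertices: (2,8.5) (12,3.5) (17.5,6) (20,22.5) (10.5,21.5)
edge 0: (2,8.5)→(12,3.5)  cross = 2·3.5 − 12·8.5 = -95.0000; (r_i+r_j)·cross = 14·-95.0000 = -1330.0000
edge 1: (12,3.5)→(17.5,6)  cross = 12·6 − 17.5·3.5 = 10.7500; (r_i+r_j)·cross = 29.5·10.7500 = 317.1250
edge 2: (17.5,6)→(20,22.5)  cross = 17.5·22.5 − 20·6 = 273.7500; (r_i+r_j)·cross = 37.5·273.7500 = 10265.6250
edge 3: (20,22.5)→(10.5,21.5)  cross = 20·21.5 − 10.5·22.5 = 193.7500; (r_i+r_j)·cross = 30.5·193.7500 = 5909.3750
edge 4: (10.5,21.5)→(2,8.5)  cross = 10.5·8.5 − 2·21.5 = 46.2500; (r_i+r_j)·cross = 12.5·46.2500 = 578.1250
Σcross = 429.5000 → A = |Σcross|/2 = 214.7500 mm²
Σ(r_i+r_j)·cross = 15740.2500 → first moment M = |Σ|/6 = 2623.3750
R_c = M/A = 2623.3750/214.7500 = 12.2159 mm
θ = 337° = 5.881760 rad
V = θ·R_c·A = 5.881760·12.2159·214.7500 = 15430.061 mm³

Volume = 15430.061 mm³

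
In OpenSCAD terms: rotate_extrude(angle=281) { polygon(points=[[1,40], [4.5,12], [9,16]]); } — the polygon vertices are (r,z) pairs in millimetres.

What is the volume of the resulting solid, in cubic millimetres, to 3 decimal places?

Volume = 1659.314 mm³

Profile (r,z), 3 vertices: (1,40) (4.5,12) (9,16)
edge 0: (1,40)→(4.5,12)  cross = 1·12 − 4.5·40 = -168.0000; (r_i+r_j)·cross = 5.5·-168.0000 = -924.0000
edge 1: (4.5,12)→(9,16)  cross = 4.5·16 − 9·12 = -36.0000; (r_i+r_j)·cross = 13.5·-36.0000 = -486.0000
edge 2: (9,16)→(1,40)  cross = 9·40 − 1·16 = 344.0000; (r_i+r_j)·cross = 10·344.0000 = 3440.0000
Σcross = 140.0000 → A = |Σcross|/2 = 70.0000 mm²
Σ(r_i+r_j)·cross = 2030.0000 → first moment M = |Σ|/6 = 338.3333
R_c = M/A = 338.3333/70.0000 = 4.8333 mm
θ = 281° = 4.904375 rad
V = θ·R_c·A = 4.904375·4.8333·70.0000 = 1659.314 mm³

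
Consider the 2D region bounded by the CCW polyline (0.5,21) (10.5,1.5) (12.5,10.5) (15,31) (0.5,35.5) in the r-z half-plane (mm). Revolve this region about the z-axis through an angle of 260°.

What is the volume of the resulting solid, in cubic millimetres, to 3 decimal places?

Profile (r,z), 5 vertices: (0.5,21) (10.5,1.5) (12.5,10.5) (15,31) (0.5,35.5)
edge 0: (0.5,21)→(10.5,1.5)  cross = 0.5·1.5 − 10.5·21 = -219.7500; (r_i+r_j)·cross = 11·-219.7500 = -2417.2500
edge 1: (10.5,1.5)→(12.5,10.5)  cross = 10.5·10.5 − 12.5·1.5 = 91.5000; (r_i+r_j)·cross = 23·91.5000 = 2104.5000
edge 2: (12.5,10.5)→(15,31)  cross = 12.5·31 − 15·10.5 = 230.0000; (r_i+r_j)·cross = 27.5·230.0000 = 6325.0000
edge 3: (15,31)→(0.5,35.5)  cross = 15·35.5 − 0.5·31 = 517.0000; (r_i+r_j)·cross = 15.5·517.0000 = 8013.5000
edge 4: (0.5,35.5)→(0.5,21)  cross = 0.5·21 − 0.5·35.5 = -7.2500; (r_i+r_j)·cross = 1·-7.2500 = -7.2500
Σcross = 611.5000 → A = |Σcross|/2 = 305.7500 mm²
Σ(r_i+r_j)·cross = 14018.5000 → first moment M = |Σ|/6 = 2336.4167
R_c = M/A = 2336.4167/305.7500 = 7.6416 mm
θ = 260° = 4.537856 rad
V = θ·R_c·A = 4.537856·7.6416·305.7500 = 10602.323 mm³

Volume = 10602.323 mm³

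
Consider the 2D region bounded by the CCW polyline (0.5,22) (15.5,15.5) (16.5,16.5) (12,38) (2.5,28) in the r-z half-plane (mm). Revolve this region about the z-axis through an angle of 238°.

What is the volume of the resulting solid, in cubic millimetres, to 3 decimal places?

Volume = 7277.604 mm³

Profile (r,z), 5 vertices: (0.5,22) (15.5,15.5) (16.5,16.5) (12,38) (2.5,28)
edge 0: (0.5,22)→(15.5,15.5)  cross = 0.5·15.5 − 15.5·22 = -333.2500; (r_i+r_j)·cross = 16·-333.2500 = -5332.0000
edge 1: (15.5,15.5)→(16.5,16.5)  cross = 15.5·16.5 − 16.5·15.5 = 0.0000; (r_i+r_j)·cross = 32·0.0000 = 0.0000
edge 2: (16.5,16.5)→(12,38)  cross = 16.5·38 − 12·16.5 = 429.0000; (r_i+r_j)·cross = 28.5·429.0000 = 12226.5000
edge 3: (12,38)→(2.5,28)  cross = 12·28 − 2.5·38 = 241.0000; (r_i+r_j)·cross = 14.5·241.0000 = 3494.5000
edge 4: (2.5,28)→(0.5,22)  cross = 2.5·22 − 0.5·28 = 41.0000; (r_i+r_j)·cross = 3·41.0000 = 123.0000
Σcross = 377.7500 → A = |Σcross|/2 = 188.8750 mm²
Σ(r_i+r_j)·cross = 10512.0000 → first moment M = |Σ|/6 = 1752.0000
R_c = M/A = 1752.0000/188.8750 = 9.2760 mm
θ = 238° = 4.153884 rad
V = θ·R_c·A = 4.153884·9.2760·188.8750 = 7277.604 mm³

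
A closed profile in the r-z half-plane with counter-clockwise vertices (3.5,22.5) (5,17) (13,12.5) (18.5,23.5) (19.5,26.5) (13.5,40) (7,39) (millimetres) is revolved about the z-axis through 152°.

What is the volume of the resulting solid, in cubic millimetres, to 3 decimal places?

Profile (r,z), 7 vertices: (3.5,22.5) (5,17) (13,12.5) (18.5,23.5) (19.5,26.5) (13.5,40) (7,39)
edge 0: (3.5,22.5)→(5,17)  cross = 3.5·17 − 5·22.5 = -53.0000; (r_i+r_j)·cross = 8.5·-53.0000 = -450.5000
edge 1: (5,17)→(13,12.5)  cross = 5·12.5 − 13·17 = -158.5000; (r_i+r_j)·cross = 18·-158.5000 = -2853.0000
edge 2: (13,12.5)→(18.5,23.5)  cross = 13·23.5 − 18.5·12.5 = 74.2500; (r_i+r_j)·cross = 31.5·74.2500 = 2338.8750
edge 3: (18.5,23.5)→(19.5,26.5)  cross = 18.5·26.5 − 19.5·23.5 = 32.0000; (r_i+r_j)·cross = 38·32.0000 = 1216.0000
edge 4: (19.5,26.5)→(13.5,40)  cross = 19.5·40 − 13.5·26.5 = 422.2500; (r_i+r_j)·cross = 33·422.2500 = 13934.2500
edge 5: (13.5,40)→(7,39)  cross = 13.5·39 − 7·40 = 246.5000; (r_i+r_j)·cross = 20.5·246.5000 = 5053.2500
edge 6: (7,39)→(3.5,22.5)  cross = 7·22.5 − 3.5·39 = 21.0000; (r_i+r_j)·cross = 10.5·21.0000 = 220.5000
Σcross = 584.5000 → A = |Σcross|/2 = 292.2500 mm²
Σ(r_i+r_j)·cross = 19459.3750 → first moment M = |Σ|/6 = 3243.2292
R_c = M/A = 3243.2292/292.2500 = 11.0974 mm
θ = 152° = 2.652900 rad
V = θ·R_c·A = 2.652900·11.0974·292.2500 = 8603.964 mm³

Volume = 8603.964 mm³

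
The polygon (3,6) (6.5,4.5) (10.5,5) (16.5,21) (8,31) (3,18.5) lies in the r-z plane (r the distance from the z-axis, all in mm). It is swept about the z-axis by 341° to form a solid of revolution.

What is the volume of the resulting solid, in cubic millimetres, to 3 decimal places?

Volume = 11931.663 mm³

Profile (r,z), 6 vertices: (3,6) (6.5,4.5) (10.5,5) (16.5,21) (8,31) (3,18.5)
edge 0: (3,6)→(6.5,4.5)  cross = 3·4.5 − 6.5·6 = -25.5000; (r_i+r_j)·cross = 9.5·-25.5000 = -242.2500
edge 1: (6.5,4.5)→(10.5,5)  cross = 6.5·5 − 10.5·4.5 = -14.7500; (r_i+r_j)·cross = 17·-14.7500 = -250.7500
edge 2: (10.5,5)→(16.5,21)  cross = 10.5·21 − 16.5·5 = 138.0000; (r_i+r_j)·cross = 27·138.0000 = 3726.0000
edge 3: (16.5,21)→(8,31)  cross = 16.5·31 − 8·21 = 343.5000; (r_i+r_j)·cross = 24.5·343.5000 = 8415.7500
edge 4: (8,31)→(3,18.5)  cross = 8·18.5 − 3·31 = 55.0000; (r_i+r_j)·cross = 11·55.0000 = 605.0000
edge 5: (3,18.5)→(3,6)  cross = 3·6 − 3·18.5 = -37.5000; (r_i+r_j)·cross = 6·-37.5000 = -225.0000
Σcross = 458.7500 → A = |Σcross|/2 = 229.3750 mm²
Σ(r_i+r_j)·cross = 12028.7500 → first moment M = |Σ|/6 = 2004.7917
R_c = M/A = 2004.7917/229.3750 = 8.7402 mm
θ = 341° = 5.951573 rad
V = θ·R_c·A = 5.951573·8.7402·229.3750 = 11931.663 mm³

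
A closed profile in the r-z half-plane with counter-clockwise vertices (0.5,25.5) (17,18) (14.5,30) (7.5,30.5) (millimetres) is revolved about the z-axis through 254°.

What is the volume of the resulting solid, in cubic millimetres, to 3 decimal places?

Volume = 4878.112 mm³

Profile (r,z), 4 vertices: (0.5,25.5) (17,18) (14.5,30) (7.5,30.5)
edge 0: (0.5,25.5)→(17,18)  cross = 0.5·18 − 17·25.5 = -424.5000; (r_i+r_j)·cross = 17.5·-424.5000 = -7428.7500
edge 1: (17,18)→(14.5,30)  cross = 17·30 − 14.5·18 = 249.0000; (r_i+r_j)·cross = 31.5·249.0000 = 7843.5000
edge 2: (14.5,30)→(7.5,30.5)  cross = 14.5·30.5 − 7.5·30 = 217.2500; (r_i+r_j)·cross = 22·217.2500 = 4779.5000
edge 3: (7.5,30.5)→(0.5,25.5)  cross = 7.5·25.5 − 0.5·30.5 = 176.0000; (r_i+r_j)·cross = 8·176.0000 = 1408.0000
Σcross = 217.7500 → A = |Σcross|/2 = 108.8750 mm²
Σ(r_i+r_j)·cross = 6602.2500 → first moment M = |Σ|/6 = 1100.3750
R_c = M/A = 1100.3750/108.8750 = 10.1068 mm
θ = 254° = 4.433136 rad
V = θ·R_c·A = 4.433136·10.1068·108.8750 = 4878.112 mm³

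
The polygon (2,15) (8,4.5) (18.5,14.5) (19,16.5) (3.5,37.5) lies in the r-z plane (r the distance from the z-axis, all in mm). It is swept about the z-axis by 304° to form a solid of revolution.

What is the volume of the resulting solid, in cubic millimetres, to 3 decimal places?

Volume = 13690.403 mm³

Profile (r,z), 5 vertices: (2,15) (8,4.5) (18.5,14.5) (19,16.5) (3.5,37.5)
edge 0: (2,15)→(8,4.5)  cross = 2·4.5 − 8·15 = -111.0000; (r_i+r_j)·cross = 10·-111.0000 = -1110.0000
edge 1: (8,4.5)→(18.5,14.5)  cross = 8·14.5 − 18.5·4.5 = 32.7500; (r_i+r_j)·cross = 26.5·32.7500 = 867.8750
edge 2: (18.5,14.5)→(19,16.5)  cross = 18.5·16.5 − 19·14.5 = 29.7500; (r_i+r_j)·cross = 37.5·29.7500 = 1115.6250
edge 3: (19,16.5)→(3.5,37.5)  cross = 19·37.5 − 3.5·16.5 = 654.7500; (r_i+r_j)·cross = 22.5·654.7500 = 14731.8750
edge 4: (3.5,37.5)→(2,15)  cross = 3.5·15 − 2·37.5 = -22.5000; (r_i+r_j)·cross = 5.5·-22.5000 = -123.7500
Σcross = 583.7500 → A = |Σcross|/2 = 291.8750 mm²
Σ(r_i+r_j)·cross = 15481.6250 → first moment M = |Σ|/6 = 2580.2708
R_c = M/A = 2580.2708/291.8750 = 8.8403 mm
θ = 304° = 5.305801 rad
V = θ·R_c·A = 5.305801·8.8403·291.8750 = 13690.403 mm³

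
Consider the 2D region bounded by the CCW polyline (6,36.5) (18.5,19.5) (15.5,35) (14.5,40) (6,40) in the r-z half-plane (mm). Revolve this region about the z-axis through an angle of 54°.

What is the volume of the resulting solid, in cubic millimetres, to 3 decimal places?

Volume = 1280.886 mm³

Profile (r,z), 5 vertices: (6,36.5) (18.5,19.5) (15.5,35) (14.5,40) (6,40)
edge 0: (6,36.5)→(18.5,19.5)  cross = 6·19.5 − 18.5·36.5 = -558.2500; (r_i+r_j)·cross = 24.5·-558.2500 = -13677.1250
edge 1: (18.5,19.5)→(15.5,35)  cross = 18.5·35 − 15.5·19.5 = 345.2500; (r_i+r_j)·cross = 34·345.2500 = 11738.5000
edge 2: (15.5,35)→(14.5,40)  cross = 15.5·40 − 14.5·35 = 112.5000; (r_i+r_j)·cross = 30·112.5000 = 3375.0000
edge 3: (14.5,40)→(6,40)  cross = 14.5·40 − 6·40 = 340.0000; (r_i+r_j)·cross = 20.5·340.0000 = 6970.0000
edge 4: (6,40)→(6,36.5)  cross = 6·36.5 − 6·40 = -21.0000; (r_i+r_j)·cross = 12·-21.0000 = -252.0000
Σcross = 218.5000 → A = |Σcross|/2 = 109.2500 mm²
Σ(r_i+r_j)·cross = 8154.3750 → first moment M = |Σ|/6 = 1359.0625
R_c = M/A = 1359.0625/109.2500 = 12.4399 mm
θ = 54° = 0.942478 rad
V = θ·R_c·A = 0.942478·12.4399·109.2500 = 1280.886 mm³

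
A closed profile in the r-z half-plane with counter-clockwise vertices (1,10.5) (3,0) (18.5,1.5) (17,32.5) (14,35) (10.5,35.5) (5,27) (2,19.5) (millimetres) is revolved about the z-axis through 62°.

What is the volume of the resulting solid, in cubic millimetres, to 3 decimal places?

Volume = 5387.909 mm³

Profile (r,z), 8 vertices: (1,10.5) (3,0) (18.5,1.5) (17,32.5) (14,35) (10.5,35.5) (5,27) (2,19.5)
edge 0: (1,10.5)→(3,0)  cross = 1·0 − 3·10.5 = -31.5000; (r_i+r_j)·cross = 4·-31.5000 = -126.0000
edge 1: (3,0)→(18.5,1.5)  cross = 3·1.5 − 18.5·0 = 4.5000; (r_i+r_j)·cross = 21.5·4.5000 = 96.7500
edge 2: (18.5,1.5)→(17,32.5)  cross = 18.5·32.5 − 17·1.5 = 575.7500; (r_i+r_j)·cross = 35.5·575.7500 = 20439.1250
edge 3: (17,32.5)→(14,35)  cross = 17·35 − 14·32.5 = 140.0000; (r_i+r_j)·cross = 31·140.0000 = 4340.0000
edge 4: (14,35)→(10.5,35.5)  cross = 14·35.5 − 10.5·35 = 129.5000; (r_i+r_j)·cross = 24.5·129.5000 = 3172.7500
edge 5: (10.5,35.5)→(5,27)  cross = 10.5·27 − 5·35.5 = 106.0000; (r_i+r_j)·cross = 15.5·106.0000 = 1643.0000
edge 6: (5,27)→(2,19.5)  cross = 5·19.5 − 2·27 = 43.5000; (r_i+r_j)·cross = 7·43.5000 = 304.5000
edge 7: (2,19.5)→(1,10.5)  cross = 2·10.5 − 1·19.5 = 1.5000; (r_i+r_j)·cross = 3·1.5000 = 4.5000
Σcross = 969.2500 → A = |Σcross|/2 = 484.6250 mm²
Σ(r_i+r_j)·cross = 29874.6250 → first moment M = |Σ|/6 = 4979.1042
R_c = M/A = 4979.1042/484.6250 = 10.2741 mm
θ = 62° = 1.082104 rad
V = θ·R_c·A = 1.082104·10.2741·484.6250 = 5387.909 mm³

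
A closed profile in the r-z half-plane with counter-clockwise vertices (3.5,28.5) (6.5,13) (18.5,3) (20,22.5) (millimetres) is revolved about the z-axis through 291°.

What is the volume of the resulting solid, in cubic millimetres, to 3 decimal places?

Profile (r,z), 4 vertices: (3.5,28.5) (6.5,13) (18.5,3) (20,22.5)
edge 0: (3.5,28.5)→(6.5,13)  cross = 3.5·13 − 6.5·28.5 = -139.7500; (r_i+r_j)·cross = 10·-139.7500 = -1397.5000
edge 1: (6.5,13)→(18.5,3)  cross = 6.5·3 − 18.5·13 = -221.0000; (r_i+r_j)·cross = 25·-221.0000 = -5525.0000
edge 2: (18.5,3)→(20,22.5)  cross = 18.5·22.5 − 20·3 = 356.2500; (r_i+r_j)·cross = 38.5·356.2500 = 13715.6250
edge 3: (20,22.5)→(3.5,28.5)  cross = 20·28.5 − 3.5·22.5 = 491.2500; (r_i+r_j)·cross = 23.5·491.2500 = 11544.3750
Σcross = 486.7500 → A = |Σcross|/2 = 243.3750 mm²
Σ(r_i+r_j)·cross = 18337.5000 → first moment M = |Σ|/6 = 3056.2500
R_c = M/A = 3056.2500/243.3750 = 12.5578 mm
θ = 291° = 5.078908 rad
V = θ·R_c·A = 5.078908·12.5578·243.3750 = 15522.413 mm³

Volume = 15522.413 mm³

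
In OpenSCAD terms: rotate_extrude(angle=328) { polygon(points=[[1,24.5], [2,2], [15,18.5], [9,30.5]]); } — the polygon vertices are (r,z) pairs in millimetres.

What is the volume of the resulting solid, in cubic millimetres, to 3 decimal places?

Profile (r,z), 4 vertices: (1,24.5) (2,2) (15,18.5) (9,30.5)
edge 0: (1,24.5)→(2,2)  cross = 1·2 − 2·24.5 = -47.0000; (r_i+r_j)·cross = 3·-47.0000 = -141.0000
edge 1: (2,2)→(15,18.5)  cross = 2·18.5 − 15·2 = 7.0000; (r_i+r_j)·cross = 17·7.0000 = 119.0000
edge 2: (15,18.5)→(9,30.5)  cross = 15·30.5 − 9·18.5 = 291.0000; (r_i+r_j)·cross = 24·291.0000 = 6984.0000
edge 3: (9,30.5)→(1,24.5)  cross = 9·24.5 − 1·30.5 = 190.0000; (r_i+r_j)·cross = 10·190.0000 = 1900.0000
Σcross = 441.0000 → A = |Σcross|/2 = 220.5000 mm²
Σ(r_i+r_j)·cross = 8862.0000 → first moment M = |Σ|/6 = 1477.0000
R_c = M/A = 1477.0000/220.5000 = 6.6984 mm
θ = 328° = 5.724680 rad
V = θ·R_c·A = 5.724680·6.6984·220.5000 = 8455.352 mm³

Volume = 8455.352 mm³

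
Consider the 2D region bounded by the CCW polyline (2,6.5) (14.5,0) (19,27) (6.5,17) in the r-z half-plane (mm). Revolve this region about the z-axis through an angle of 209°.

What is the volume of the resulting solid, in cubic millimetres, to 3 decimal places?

Volume = 9357.360 mm³

Profile (r,z), 4 vertices: (2,6.5) (14.5,0) (19,27) (6.5,17)
edge 0: (2,6.5)→(14.5,0)  cross = 2·0 − 14.5·6.5 = -94.2500; (r_i+r_j)·cross = 16.5·-94.2500 = -1555.1250
edge 1: (14.5,0)→(19,27)  cross = 14.5·27 − 19·0 = 391.5000; (r_i+r_j)·cross = 33.5·391.5000 = 13115.2500
edge 2: (19,27)→(6.5,17)  cross = 19·17 − 6.5·27 = 147.5000; (r_i+r_j)·cross = 25.5·147.5000 = 3761.2500
edge 3: (6.5,17)→(2,6.5)  cross = 6.5·6.5 − 2·17 = 8.2500; (r_i+r_j)·cross = 8.5·8.2500 = 70.1250
Σcross = 453.0000 → A = |Σcross|/2 = 226.5000 mm²
Σ(r_i+r_j)·cross = 15391.5000 → first moment M = |Σ|/6 = 2565.2500
R_c = M/A = 2565.2500/226.5000 = 11.3256 mm
θ = 209° = 3.647738 rad
V = θ·R_c·A = 3.647738·11.3256·226.5000 = 9357.360 mm³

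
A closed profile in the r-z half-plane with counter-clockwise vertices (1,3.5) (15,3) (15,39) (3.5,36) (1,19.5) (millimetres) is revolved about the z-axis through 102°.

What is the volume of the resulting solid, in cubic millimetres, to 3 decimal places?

Profile (r,z), 5 vertices: (1,3.5) (15,3) (15,39) (3.5,36) (1,19.5)
edge 0: (1,3.5)→(15,3)  cross = 1·3 − 15·3.5 = -49.5000; (r_i+r_j)·cross = 16·-49.5000 = -792.0000
edge 1: (15,3)→(15,39)  cross = 15·39 − 15·3 = 540.0000; (r_i+r_j)·cross = 30·540.0000 = 16200.0000
edge 2: (15,39)→(3.5,36)  cross = 15·36 − 3.5·39 = 403.5000; (r_i+r_j)·cross = 18.5·403.5000 = 7464.7500
edge 3: (3.5,36)→(1,19.5)  cross = 3.5·19.5 − 1·36 = 32.2500; (r_i+r_j)·cross = 4.5·32.2500 = 145.1250
edge 4: (1,19.5)→(1,3.5)  cross = 1·3.5 − 1·19.5 = -16.0000; (r_i+r_j)·cross = 2·-16.0000 = -32.0000
Σcross = 910.2500 → A = |Σcross|/2 = 455.1250 mm²
Σ(r_i+r_j)·cross = 22985.8750 → first moment M = |Σ|/6 = 3830.9792
R_c = M/A = 3830.9792/455.1250 = 8.4174 mm
θ = 102° = 1.780236 rad
V = θ·R_c·A = 1.780236·8.4174·455.1250 = 6820.046 mm³

Volume = 6820.046 mm³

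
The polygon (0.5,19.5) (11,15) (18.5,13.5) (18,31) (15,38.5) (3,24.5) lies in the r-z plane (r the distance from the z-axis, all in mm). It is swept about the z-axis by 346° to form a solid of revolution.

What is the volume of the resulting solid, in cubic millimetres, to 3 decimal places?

Profile (r,z), 6 vertices: (0.5,19.5) (11,15) (18.5,13.5) (18,31) (15,38.5) (3,24.5)
edge 0: (0.5,19.5)→(11,15)  cross = 0.5·15 − 11·19.5 = -207.0000; (r_i+r_j)·cross = 11.5·-207.0000 = -2380.5000
edge 1: (11,15)→(18.5,13.5)  cross = 11·13.5 − 18.5·15 = -129.0000; (r_i+r_j)·cross = 29.5·-129.0000 = -3805.5000
edge 2: (18.5,13.5)→(18,31)  cross = 18.5·31 − 18·13.5 = 330.5000; (r_i+r_j)·cross = 36.5·330.5000 = 12063.2500
edge 3: (18,31)→(15,38.5)  cross = 18·38.5 − 15·31 = 228.0000; (r_i+r_j)·cross = 33·228.0000 = 7524.0000
edge 4: (15,38.5)→(3,24.5)  cross = 15·24.5 − 3·38.5 = 252.0000; (r_i+r_j)·cross = 18·252.0000 = 4536.0000
edge 5: (3,24.5)→(0.5,19.5)  cross = 3·19.5 − 0.5·24.5 = 46.2500; (r_i+r_j)·cross = 3.5·46.2500 = 161.8750
Σcross = 520.7500 → A = |Σcross|/2 = 260.3750 mm²
Σ(r_i+r_j)·cross = 18099.1250 → first moment M = |Σ|/6 = 3016.5208
R_c = M/A = 3016.5208/260.3750 = 11.5853 mm
θ = 346° = 6.038839 rad
V = θ·R_c·A = 6.038839·11.5853·260.3750 = 18216.284 mm³

Volume = 18216.284 mm³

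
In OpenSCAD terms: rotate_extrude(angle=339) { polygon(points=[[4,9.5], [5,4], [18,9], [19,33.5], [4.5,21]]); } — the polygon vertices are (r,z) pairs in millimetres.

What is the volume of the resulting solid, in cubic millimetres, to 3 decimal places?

Volume = 20277.155 mm³

Profile (r,z), 5 vertices: (4,9.5) (5,4) (18,9) (19,33.5) (4.5,21)
edge 0: (4,9.5)→(5,4)  cross = 4·4 − 5·9.5 = -31.5000; (r_i+r_j)·cross = 9·-31.5000 = -283.5000
edge 1: (5,4)→(18,9)  cross = 5·9 − 18·4 = -27.0000; (r_i+r_j)·cross = 23·-27.0000 = -621.0000
edge 2: (18,9)→(19,33.5)  cross = 18·33.5 − 19·9 = 432.0000; (r_i+r_j)·cross = 37·432.0000 = 15984.0000
edge 3: (19,33.5)→(4.5,21)  cross = 19·21 − 4.5·33.5 = 248.2500; (r_i+r_j)·cross = 23.5·248.2500 = 5833.8750
edge 4: (4.5,21)→(4,9.5)  cross = 4.5·9.5 − 4·21 = -41.2500; (r_i+r_j)·cross = 8.5·-41.2500 = -350.6250
Σcross = 580.5000 → A = |Σcross|/2 = 290.2500 mm²
Σ(r_i+r_j)·cross = 20562.7500 → first moment M = |Σ|/6 = 3427.1250
R_c = M/A = 3427.1250/290.2500 = 11.8075 mm
θ = 339° = 5.916666 rad
V = θ·R_c·A = 5.916666·11.8075·290.2500 = 20277.155 mm³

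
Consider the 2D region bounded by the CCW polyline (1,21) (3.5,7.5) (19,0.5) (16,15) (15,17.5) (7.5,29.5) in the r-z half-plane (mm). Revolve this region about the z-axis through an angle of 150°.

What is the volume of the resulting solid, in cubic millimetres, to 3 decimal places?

Profile (r,z), 6 vertices: (1,21) (3.5,7.5) (19,0.5) (16,15) (15,17.5) (7.5,29.5)
edge 0: (1,21)→(3.5,7.5)  cross = 1·7.5 − 3.5·21 = -66.0000; (r_i+r_j)·cross = 4.5·-66.0000 = -297.0000
edge 1: (3.5,7.5)→(19,0.5)  cross = 3.5·0.5 − 19·7.5 = -140.7500; (r_i+r_j)·cross = 22.5·-140.7500 = -3166.8750
edge 2: (19,0.5)→(16,15)  cross = 19·15 − 16·0.5 = 277.0000; (r_i+r_j)·cross = 35·277.0000 = 9695.0000
edge 3: (16,15)→(15,17.5)  cross = 16·17.5 − 15·15 = 55.0000; (r_i+r_j)·cross = 31·55.0000 = 1705.0000
edge 4: (15,17.5)→(7.5,29.5)  cross = 15·29.5 − 7.5·17.5 = 311.2500; (r_i+r_j)·cross = 22.5·311.2500 = 7003.1250
edge 5: (7.5,29.5)→(1,21)  cross = 7.5·21 − 1·29.5 = 128.0000; (r_i+r_j)·cross = 8.5·128.0000 = 1088.0000
Σcross = 564.5000 → A = |Σcross|/2 = 282.2500 mm²
Σ(r_i+r_j)·cross = 16027.2500 → first moment M = |Σ|/6 = 2671.2083
R_c = M/A = 2671.2083/282.2500 = 9.4640 mm
θ = 150° = 2.617994 rad
V = θ·R_c·A = 2.617994·9.4640·282.2500 = 6993.207 mm³

Volume = 6993.207 mm³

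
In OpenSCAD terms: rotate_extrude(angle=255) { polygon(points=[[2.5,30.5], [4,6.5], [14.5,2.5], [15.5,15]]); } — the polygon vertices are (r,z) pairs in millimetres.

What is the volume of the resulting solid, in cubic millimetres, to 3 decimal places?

Profile (r,z), 4 vertices: (2.5,30.5) (4,6.5) (14.5,2.5) (15.5,15)
edge 0: (2.5,30.5)→(4,6.5)  cross = 2.5·6.5 − 4·30.5 = -105.7500; (r_i+r_j)·cross = 6.5·-105.7500 = -687.3750
edge 1: (4,6.5)→(14.5,2.5)  cross = 4·2.5 − 14.5·6.5 = -84.2500; (r_i+r_j)·cross = 18.5·-84.2500 = -1558.6250
edge 2: (14.5,2.5)→(15.5,15)  cross = 14.5·15 − 15.5·2.5 = 178.7500; (r_i+r_j)·cross = 30·178.7500 = 5362.5000
edge 3: (15.5,15)→(2.5,30.5)  cross = 15.5·30.5 − 2.5·15 = 435.2500; (r_i+r_j)·cross = 18·435.2500 = 7834.5000
Σcross = 424.0000 → A = |Σcross|/2 = 212.0000 mm²
Σ(r_i+r_j)·cross = 10951.0000 → first moment M = |Σ|/6 = 1825.1667
R_c = M/A = 1825.1667/212.0000 = 8.6093 mm
θ = 255° = 4.450590 rad
V = θ·R_c·A = 4.450590·8.6093·212.0000 = 8123.068 mm³

Volume = 8123.068 mm³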